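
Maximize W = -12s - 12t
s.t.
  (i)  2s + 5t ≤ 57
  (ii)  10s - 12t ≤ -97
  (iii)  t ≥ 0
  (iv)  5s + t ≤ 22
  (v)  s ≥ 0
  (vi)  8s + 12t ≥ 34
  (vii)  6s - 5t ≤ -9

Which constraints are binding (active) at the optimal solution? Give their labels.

(ii) and (v)

Feasible corners and W = -12s - 12t:
  (53/23, 241/23) → W = -3528/23
  (0, 57/5) → W = -684/5
  (167/70, 141/14) → W = -5232/35
  (0, 97/12) → W = -97

The maximum is at (0, 97/12). Substituting into each constraint, equality holds for (ii) and (v); the remaining constraints have slack.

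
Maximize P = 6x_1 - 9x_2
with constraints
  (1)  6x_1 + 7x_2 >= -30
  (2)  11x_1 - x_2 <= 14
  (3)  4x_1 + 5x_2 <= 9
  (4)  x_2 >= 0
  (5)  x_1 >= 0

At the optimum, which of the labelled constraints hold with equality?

Feasible corners and P = 6x_1 - 9x_2:
  (79/59, 43/59) → P = 87/59
  (14/11, 0) → P = 84/11
  (0, 9/5) → P = -81/5
  (0, 0) → P = 0

The maximum is at (14/11, 0). Substituting into each constraint, equality holds for (2) and (4); the remaining constraints have slack.

(2) and (4)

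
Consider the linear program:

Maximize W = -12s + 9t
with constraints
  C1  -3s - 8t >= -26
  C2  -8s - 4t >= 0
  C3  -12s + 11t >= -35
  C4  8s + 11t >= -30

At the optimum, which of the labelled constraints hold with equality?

C1 and C4

Extreme points and W = -12s + 9t:
  (-2, 4) → W = 60
  (-526/31, 298/31) → W = 8994/31
  (35/34, -35/17) → W = -525/17
  (1/4, -32/11) → W = -321/11

The maximum is at (-526/31, 298/31). Substituting into each constraint, equality holds for C1 and C4; the remaining constraints have slack.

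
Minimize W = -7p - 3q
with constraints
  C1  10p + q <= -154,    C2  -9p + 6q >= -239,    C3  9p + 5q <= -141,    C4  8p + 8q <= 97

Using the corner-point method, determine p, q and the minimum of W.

p = -629/41, q = -24/41, minimum W = 4475/41

The feasible region is unbounded (it extends along (-2, -3), (-1, 1)), but W strictly increases along every unbounded feasible direction, so there is no improving ray and the minimum is attained at a vertex.

The optimum lies where 10p + q = -154 and 9p + 5q = -141.
Solving simultaneously gives p = -629/41, q = -24/41.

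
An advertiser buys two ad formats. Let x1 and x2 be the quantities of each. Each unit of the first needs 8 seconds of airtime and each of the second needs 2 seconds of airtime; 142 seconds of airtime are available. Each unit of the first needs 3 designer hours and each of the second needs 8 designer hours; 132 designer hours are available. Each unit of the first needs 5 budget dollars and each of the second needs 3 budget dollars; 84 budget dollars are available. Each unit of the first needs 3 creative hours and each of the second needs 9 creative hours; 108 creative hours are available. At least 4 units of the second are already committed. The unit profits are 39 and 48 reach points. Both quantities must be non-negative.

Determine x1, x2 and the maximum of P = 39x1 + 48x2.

x1 = 12, x2 = 8, maximum P = 852

Extreme points and P = 39x1 + 48x2:
  (0, 12) → P = 576
  (0, 4) → P = 192
  (12, 8) → P = 852
  (72/5, 4) → P = 3768/5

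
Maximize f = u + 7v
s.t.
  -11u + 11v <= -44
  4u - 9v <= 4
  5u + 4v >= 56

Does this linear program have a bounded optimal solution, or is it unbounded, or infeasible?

unbounded

From the feasible point (8, 4), moving in the direction (11, 11) keeps every constraint satisfied while f increases without bound.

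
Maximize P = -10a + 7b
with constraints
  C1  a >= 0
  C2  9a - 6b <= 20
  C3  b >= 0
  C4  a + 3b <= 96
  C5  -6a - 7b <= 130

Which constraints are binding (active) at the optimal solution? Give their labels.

C1 and C4

Corner points and P = -10a + 7b:
  (0, 0) → P = 0
  (0, 32) → P = 224
  (20/9, 0) → P = -200/9
  (212/11, 844/33) → P = -452/33

The maximum is at (0, 32). Substituting into each constraint, equality holds for C1 and C4; the remaining constraints have slack.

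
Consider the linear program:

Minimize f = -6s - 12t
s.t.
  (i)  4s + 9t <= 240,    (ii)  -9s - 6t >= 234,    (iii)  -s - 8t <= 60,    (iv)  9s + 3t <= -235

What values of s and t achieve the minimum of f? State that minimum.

The feasible region is unbounded (it extends along (-9, 4), (-8, 1)), but f strictly increases along every unbounded feasible direction, so there is no improving ray and the minimum is attained at a vertex.

At the optimal vertex, 4s + 9t = 240 and -9s - 6t = 234.
Solving simultaneously gives s = -1182/19, t = 1032/19.

s = -1182/19, t = 1032/19, minimum f = -5292/19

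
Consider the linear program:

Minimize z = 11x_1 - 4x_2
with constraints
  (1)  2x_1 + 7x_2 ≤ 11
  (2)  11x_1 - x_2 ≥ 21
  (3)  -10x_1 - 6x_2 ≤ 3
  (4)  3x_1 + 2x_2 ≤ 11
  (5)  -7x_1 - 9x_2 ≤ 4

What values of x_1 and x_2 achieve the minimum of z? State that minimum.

x_1 = 2, x_2 = 1, minimum z = 18

The optimum lies where 2x_1 + 7x_2 = 11 and 11x_1 - x_2 = 21.
Solving simultaneously gives x_1 = 2, x_2 = 1.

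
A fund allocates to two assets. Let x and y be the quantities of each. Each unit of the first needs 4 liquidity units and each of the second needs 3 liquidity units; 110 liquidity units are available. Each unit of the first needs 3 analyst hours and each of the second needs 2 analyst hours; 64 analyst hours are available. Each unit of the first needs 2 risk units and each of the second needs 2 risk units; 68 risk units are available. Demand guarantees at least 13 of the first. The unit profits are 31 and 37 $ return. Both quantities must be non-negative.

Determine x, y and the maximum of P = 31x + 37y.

Corner points and P = 31x + 37y:
  (64/3, 0) → P = 1984/3
  (13, 0) → P = 403
  (13, 25/2) → P = 1731/2

x = 13, y = 25/2, maximum P = 1731/2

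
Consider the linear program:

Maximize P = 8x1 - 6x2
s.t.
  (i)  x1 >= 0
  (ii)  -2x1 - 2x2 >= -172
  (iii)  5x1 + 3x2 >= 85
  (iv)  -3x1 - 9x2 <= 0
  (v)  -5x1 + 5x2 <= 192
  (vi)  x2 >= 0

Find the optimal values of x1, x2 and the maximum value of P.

x1 = 86, x2 = 0, maximum P = 688

Feasible corners and P = 8x1 - 6x2:
  (0, 85/3) → P = -170
  (0, 192/5) → P = -1152/5
  (119/5, 311/5) → P = -914/5
  (86, 0) → P = 688
  (17, 0) → P = 136

The binding constraints are -2x1 - 2x2 = -172 and x2 = 0.
Solving simultaneously gives x1 = 86, x2 = 0.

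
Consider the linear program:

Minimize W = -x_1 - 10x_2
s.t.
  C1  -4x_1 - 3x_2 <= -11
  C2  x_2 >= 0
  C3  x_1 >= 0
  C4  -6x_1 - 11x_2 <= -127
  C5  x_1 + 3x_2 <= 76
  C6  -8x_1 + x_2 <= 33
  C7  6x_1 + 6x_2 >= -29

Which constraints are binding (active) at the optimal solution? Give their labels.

Vertices and W = -x_1 - 10x_2:
  (127/6, 0) → W = -127/6
  (76, 0) → W = -76
  (0, 127/11) → W = -1270/11
  (0, 76/3) → W = -760/3

The minimum is at (0, 76/3). Substituting into each constraint, equality holds for C3 and C5; the remaining constraints have slack.

C3 and C5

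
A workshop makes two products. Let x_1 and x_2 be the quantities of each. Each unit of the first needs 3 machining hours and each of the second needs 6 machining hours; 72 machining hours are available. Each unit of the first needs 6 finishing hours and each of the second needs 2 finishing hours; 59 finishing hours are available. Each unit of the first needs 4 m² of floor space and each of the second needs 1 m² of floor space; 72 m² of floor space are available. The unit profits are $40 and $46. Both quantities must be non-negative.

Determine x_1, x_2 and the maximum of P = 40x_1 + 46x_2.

Feasible corners and P = 40x_1 + 46x_2:
  (0, 0) → P = 0
  (0, 12) → P = 552
  (59/6, 0) → P = 1180/3
  (7, 17/2) → P = 671

The optimum lies where 3x_1 + 6x_2 = 72 and 6x_1 + 2x_2 = 59.
Solving simultaneously gives x_1 = 7, x_2 = 17/2.

x_1 = 7, x_2 = 17/2, maximum P = 671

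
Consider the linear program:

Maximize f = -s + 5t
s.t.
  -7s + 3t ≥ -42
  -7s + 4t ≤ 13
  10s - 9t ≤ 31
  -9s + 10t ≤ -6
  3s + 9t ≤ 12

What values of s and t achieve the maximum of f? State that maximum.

Extreme points and f = -s + 5t:
  (-241/23, -347/23) → f = -1494/23
  (-77/17, -159/34) → f = -641/34
  (43/13, 3/13) → f = -28/13
  (58/37, 30/37) → f = 92/37

s = 58/37, t = 30/37, maximum f = 92/37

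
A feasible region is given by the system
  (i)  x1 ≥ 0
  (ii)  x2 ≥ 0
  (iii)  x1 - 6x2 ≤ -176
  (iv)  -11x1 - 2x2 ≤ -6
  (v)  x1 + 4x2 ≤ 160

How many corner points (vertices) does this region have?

3

Of the 10 pairwise boundary intersections, those satisfying every inequality are:
  (0, 88/3)
  (0, 40)
  (128/5, 168/5)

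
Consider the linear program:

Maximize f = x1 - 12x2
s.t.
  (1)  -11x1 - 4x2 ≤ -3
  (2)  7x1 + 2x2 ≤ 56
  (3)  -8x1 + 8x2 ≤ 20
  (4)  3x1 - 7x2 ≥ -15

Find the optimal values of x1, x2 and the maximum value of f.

x1 = 109/3, x2 = -595/6, maximum f = 3679/3

Vertices and f = x1 - 12x2:
  (109/3, -595/6) → f = 3679/3
  (-39/89, 174/89) → f = -2127/89
  (362/55, 273/55) → f = -2914/55

The optimum lies where -11x1 - 4x2 = -3 and 7x1 + 2x2 = 56.
Solving simultaneously gives x1 = 109/3, x2 = -595/6.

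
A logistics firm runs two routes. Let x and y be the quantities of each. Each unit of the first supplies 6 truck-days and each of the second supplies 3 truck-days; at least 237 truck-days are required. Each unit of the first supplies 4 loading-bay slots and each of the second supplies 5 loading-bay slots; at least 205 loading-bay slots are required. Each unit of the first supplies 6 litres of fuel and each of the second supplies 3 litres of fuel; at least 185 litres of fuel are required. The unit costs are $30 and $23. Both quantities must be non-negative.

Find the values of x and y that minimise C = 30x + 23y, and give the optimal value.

x = 95/3, y = 47/3, minimum C = 3931/3

Vertices and C = 30x + 23y:
  (0, 79) → C = 1817
  (205/4, 0) → C = 3075/2
  (95/3, 47/3) → C = 3931/3
The feasible region is unbounded (it extends along (0, 1), (1, 0)), but C strictly increases along every unbounded feasible direction, so there is no improving ray and the minimum is attained at a vertex.

The binding constraints are 6x + 3y = 237 and 4x + 5y = 205.
Solving simultaneously gives x = 95/3, y = 47/3.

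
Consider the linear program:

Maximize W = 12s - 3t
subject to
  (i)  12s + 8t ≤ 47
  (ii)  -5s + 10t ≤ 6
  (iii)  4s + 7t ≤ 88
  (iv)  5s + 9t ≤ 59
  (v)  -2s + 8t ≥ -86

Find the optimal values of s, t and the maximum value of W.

s = 19/2, t = -67/8, maximum W = 1113/8

Vertices and W = 12s - 3t:
  (211/80, 307/160) → W = 4143/160
  (19/2, -67/8) → W = 1113/8
  (-227/5, -221/10) → W = -957/2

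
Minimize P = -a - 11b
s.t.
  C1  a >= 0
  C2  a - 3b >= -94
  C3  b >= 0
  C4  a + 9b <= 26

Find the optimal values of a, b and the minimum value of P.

Extreme points and P = -a - 11b:
  (0, 0) → P = 0
  (0, 26/9) → P = -286/9
  (26, 0) → P = -26

a = 0, b = 26/9, minimum P = -286/9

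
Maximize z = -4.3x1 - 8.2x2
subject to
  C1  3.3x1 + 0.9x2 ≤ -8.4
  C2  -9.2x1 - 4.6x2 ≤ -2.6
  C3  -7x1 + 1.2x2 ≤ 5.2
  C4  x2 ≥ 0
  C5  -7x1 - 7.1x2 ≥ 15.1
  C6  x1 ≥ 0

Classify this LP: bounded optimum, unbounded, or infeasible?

infeasible

The boundaries -7x1 - 7.1x2 = 15.1 and x1 = 0 meet at (0, -151/71), but that point violates 3.3x1 + 0.9x2 ≤ -8.4. Every candidate vertex is excluded by some other constraint, so the feasible region is empty.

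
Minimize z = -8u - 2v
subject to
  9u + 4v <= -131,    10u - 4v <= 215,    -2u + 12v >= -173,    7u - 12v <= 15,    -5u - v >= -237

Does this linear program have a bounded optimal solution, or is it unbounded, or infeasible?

bounded optimum

Extreme points and z = -8u - 2v:
  (-189/17, -263/34) → z = 1775/17
  (-158/5, -1181/60) → z = 1753/6
The feasible region has finitely many vertices and no improving ray; the minimum is 1775/17 at (-189/17, -263/34).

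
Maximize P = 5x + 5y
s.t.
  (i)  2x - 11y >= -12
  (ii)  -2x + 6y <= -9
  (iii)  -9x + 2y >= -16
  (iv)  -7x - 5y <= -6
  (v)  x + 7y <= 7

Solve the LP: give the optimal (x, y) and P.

x = 39/25, y = -49/50, maximum P = 29/10

Feasible corners and P = 5x + 5y:
  (39/25, -49/50) → P = 29/10
  (81/52, -51/52) → P = 75/26
  (92/59, -58/59) → P = 170/59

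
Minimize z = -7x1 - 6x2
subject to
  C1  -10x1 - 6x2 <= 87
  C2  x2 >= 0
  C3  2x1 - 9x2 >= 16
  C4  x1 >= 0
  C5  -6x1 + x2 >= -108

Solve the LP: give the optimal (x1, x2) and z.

Feasible corners and z = -7x1 - 6x2:
  (8, 0) → z = -56
  (18, 0) → z = -126
  (239/13, 30/13) → z = -1853/13

The optimum lies where 2x1 - 9x2 = 16 and -6x1 + x2 = -108.
Solving simultaneously gives x1 = 239/13, x2 = 30/13.

x1 = 239/13, x2 = 30/13, minimum z = -1853/13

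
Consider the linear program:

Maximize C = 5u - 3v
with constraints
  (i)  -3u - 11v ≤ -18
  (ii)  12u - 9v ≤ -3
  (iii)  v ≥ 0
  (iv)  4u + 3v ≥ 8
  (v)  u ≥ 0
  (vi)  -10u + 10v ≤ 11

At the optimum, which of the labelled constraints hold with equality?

Corner points and C = 5u - 3v:
  (7/8, 3/2) → C = -1/8
  (23/10, 17/5) → C = 13/10
  (47/70, 62/35) → C = -137/70

The maximum is at (23/10, 17/5). Substituting into each constraint, equality holds for (ii) and (vi); the remaining constraints have slack.

(ii) and (vi)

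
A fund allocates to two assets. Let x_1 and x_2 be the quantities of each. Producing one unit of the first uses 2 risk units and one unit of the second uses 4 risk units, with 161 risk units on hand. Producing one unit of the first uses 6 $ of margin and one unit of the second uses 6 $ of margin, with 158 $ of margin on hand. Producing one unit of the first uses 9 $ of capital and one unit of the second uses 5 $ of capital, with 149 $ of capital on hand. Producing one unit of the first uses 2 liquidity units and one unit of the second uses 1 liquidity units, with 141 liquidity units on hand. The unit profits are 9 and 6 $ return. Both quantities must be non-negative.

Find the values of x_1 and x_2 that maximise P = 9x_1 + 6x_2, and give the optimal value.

Extreme points and P = 9x_1 + 6x_2:
  (0, 0) → P = 0
  (0, 79/3) → P = 158
  (149/9, 0) → P = 149
  (13/3, 22) → P = 171

The binding constraints are 6x_1 + 6x_2 = 158 and 9x_1 + 5x_2 = 149.
Solving simultaneously gives x_1 = 13/3, x_2 = 22.

x_1 = 13/3, x_2 = 22, maximum P = 171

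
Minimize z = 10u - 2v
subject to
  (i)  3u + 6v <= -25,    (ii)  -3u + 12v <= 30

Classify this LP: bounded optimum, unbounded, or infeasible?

From the feasible point (-80/9, 5/18), moving in the direction (-12, -3) keeps every constraint satisfied while z decreases without bound.

unbounded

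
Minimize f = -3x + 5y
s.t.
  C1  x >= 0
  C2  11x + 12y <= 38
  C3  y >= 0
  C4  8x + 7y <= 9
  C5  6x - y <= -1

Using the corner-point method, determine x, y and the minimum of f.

Feasible corners and f = -3x + 5y:
  (0, 9/7) → f = 45/7
  (0, 1) → f = 5
  (1/25, 31/25) → f = 152/25

At the optimal vertex, x = 0 and 6x - y = -1.
Solving simultaneously gives x = 0, y = 1.

x = 0, y = 1, minimum f = 5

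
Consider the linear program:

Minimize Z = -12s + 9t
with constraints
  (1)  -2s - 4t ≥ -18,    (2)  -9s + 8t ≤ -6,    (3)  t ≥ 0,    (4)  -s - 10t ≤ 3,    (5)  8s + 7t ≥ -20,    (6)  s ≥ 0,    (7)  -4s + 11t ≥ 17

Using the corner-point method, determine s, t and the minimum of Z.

Extreme points and Z = -12s + 9t:
  (42/13, 75/26) → Z = -333/26
  (65/19, 53/19) → Z = -303/19
  (202/67, 177/67) → Z = -831/67

The optimum lies where -2s - 4t = -18 and -4s + 11t = 17.
Solving simultaneously gives s = 65/19, t = 53/19.

s = 65/19, t = 53/19, minimum Z = -303/19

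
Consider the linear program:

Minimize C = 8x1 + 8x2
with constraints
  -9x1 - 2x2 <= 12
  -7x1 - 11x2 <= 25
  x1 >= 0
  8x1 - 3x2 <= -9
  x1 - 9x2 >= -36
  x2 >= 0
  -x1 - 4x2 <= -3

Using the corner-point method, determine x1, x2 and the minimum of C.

x1 = 0, x2 = 3, minimum C = 24

At the optimal vertex, x1 = 0 and 8x1 - 3x2 = -9.
Solving simultaneously gives x1 = 0, x2 = 3.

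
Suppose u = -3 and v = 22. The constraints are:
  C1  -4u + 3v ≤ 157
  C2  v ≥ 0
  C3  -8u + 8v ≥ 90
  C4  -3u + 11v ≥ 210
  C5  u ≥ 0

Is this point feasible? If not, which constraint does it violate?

not feasible — violates C5

Constraint C5: u = -3, which is not ≥ 0. All other constraints are satisfied.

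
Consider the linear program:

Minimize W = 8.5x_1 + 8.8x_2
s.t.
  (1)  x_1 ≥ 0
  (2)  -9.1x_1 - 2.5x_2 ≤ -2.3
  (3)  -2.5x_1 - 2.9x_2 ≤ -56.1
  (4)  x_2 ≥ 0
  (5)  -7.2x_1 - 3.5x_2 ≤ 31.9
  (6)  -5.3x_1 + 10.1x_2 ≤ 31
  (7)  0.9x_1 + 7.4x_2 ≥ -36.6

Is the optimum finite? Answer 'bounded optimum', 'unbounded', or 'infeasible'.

Corner points and W = 8.5x_1 + 8.8x_2:
  (22.44, 0) → W = 190.74
  (47671/4062, 37483/4062) → W = 7350539/40620
The feasible region has finitely many vertices and no improving ray; the minimum is 7350539/40620 at (47671/4062, 37483/4062).

bounded optimum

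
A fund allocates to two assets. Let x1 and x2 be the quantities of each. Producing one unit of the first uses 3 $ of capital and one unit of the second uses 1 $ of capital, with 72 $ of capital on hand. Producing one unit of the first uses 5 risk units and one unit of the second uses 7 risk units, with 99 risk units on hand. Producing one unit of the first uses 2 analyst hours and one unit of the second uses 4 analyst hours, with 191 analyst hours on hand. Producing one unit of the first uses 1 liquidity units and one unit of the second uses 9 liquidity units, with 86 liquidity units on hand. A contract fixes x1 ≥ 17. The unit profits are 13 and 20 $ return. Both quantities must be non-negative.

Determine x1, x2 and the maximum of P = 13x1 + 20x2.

x1 = 17, x2 = 2, maximum P = 261

Extreme points and P = 13x1 + 20x2:
  (99/5, 0) → P = 1287/5
  (17, 0) → P = 221
  (17, 2) → P = 261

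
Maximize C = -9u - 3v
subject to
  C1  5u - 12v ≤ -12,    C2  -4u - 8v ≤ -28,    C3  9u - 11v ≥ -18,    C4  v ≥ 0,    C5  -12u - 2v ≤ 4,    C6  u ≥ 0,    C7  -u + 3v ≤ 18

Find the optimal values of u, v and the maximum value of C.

u = 41/29, v = 81/29, maximum C = -612/29

Extreme points and C = -9u - 3v:
  (30/11, 47/22) → C = -681/22
  (60, 26) → C = -618
  (41/29, 81/29) → C = -612/29
  (9, 9) → C = -108

At the optimal vertex, -4u - 8v = -28 and 9u - 11v = -18.
Solving simultaneously gives u = 41/29, v = 81/29.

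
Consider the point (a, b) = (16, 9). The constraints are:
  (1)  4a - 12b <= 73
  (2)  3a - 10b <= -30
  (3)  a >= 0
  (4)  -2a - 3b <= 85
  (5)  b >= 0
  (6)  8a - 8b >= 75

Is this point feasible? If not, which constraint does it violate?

Constraint (6): 8a - 8b = 56, which is not ≥ 75. All other constraints are satisfied.

not feasible — violates (6)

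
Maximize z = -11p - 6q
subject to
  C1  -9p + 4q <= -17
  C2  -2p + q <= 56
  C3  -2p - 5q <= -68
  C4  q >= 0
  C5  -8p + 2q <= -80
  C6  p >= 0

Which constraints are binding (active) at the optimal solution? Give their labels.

Vertices and z = -11p - 6q:
  (241, 538) → z = -5879
  (143/7, 292/7) → z = -475
  (34, 0) → z = -374
  (134/11, 96/11) → z = -2050/11
The feasible region is unbounded (it extends along (1, 2), (1, 0)), but z strictly decreases along every unbounded feasible direction, so there is no improving ray and the maximum is attained at a vertex.

The maximum is at (134/11, 96/11). Substituting into each constraint, equality holds for C3 and C5; the remaining constraints have slack.

C3 and C5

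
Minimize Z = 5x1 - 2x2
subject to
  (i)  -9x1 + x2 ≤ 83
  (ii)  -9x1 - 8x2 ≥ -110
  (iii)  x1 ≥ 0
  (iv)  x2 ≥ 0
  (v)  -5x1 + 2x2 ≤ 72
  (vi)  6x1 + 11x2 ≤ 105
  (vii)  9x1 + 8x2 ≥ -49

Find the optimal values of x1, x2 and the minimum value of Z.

The optimum lies where x1 = 0 and 6x1 + 11x2 = 105.
Solving simultaneously gives x1 = 0, x2 = 105/11.

x1 = 0, x2 = 105/11, minimum Z = -210/11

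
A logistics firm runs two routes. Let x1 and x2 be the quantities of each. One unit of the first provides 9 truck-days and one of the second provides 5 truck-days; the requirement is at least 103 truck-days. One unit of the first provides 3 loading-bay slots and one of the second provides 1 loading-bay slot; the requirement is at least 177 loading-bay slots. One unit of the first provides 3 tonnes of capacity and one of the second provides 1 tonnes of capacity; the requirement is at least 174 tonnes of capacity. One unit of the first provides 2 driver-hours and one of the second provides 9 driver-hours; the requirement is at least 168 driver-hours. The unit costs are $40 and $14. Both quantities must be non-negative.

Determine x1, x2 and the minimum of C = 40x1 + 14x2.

Corner points and C = 40x1 + 14x2:
  (0, 177) → C = 2478
  (84, 0) → C = 3360
  (57, 6) → C = 2364
The feasible region is unbounded (it extends along (0, 1), (1, 0)), but C strictly increases along every unbounded feasible direction, so there is no improving ray and the minimum is attained at a vertex.

x1 = 57, x2 = 6, minimum C = 2364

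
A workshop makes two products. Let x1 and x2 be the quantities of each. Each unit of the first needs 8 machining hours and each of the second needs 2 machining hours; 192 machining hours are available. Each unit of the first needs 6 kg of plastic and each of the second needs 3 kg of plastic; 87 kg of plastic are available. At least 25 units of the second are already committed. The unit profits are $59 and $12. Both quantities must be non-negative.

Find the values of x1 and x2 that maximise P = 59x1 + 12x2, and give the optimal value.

x1 = 2, x2 = 25, maximum P = 418

Corner points and P = 59x1 + 12x2:
  (0, 29) → P = 348
  (0, 25) → P = 300
  (2, 25) → P = 418

The binding constraints are 6x1 + 3x2 = 87 and x2 = 25.
Solving simultaneously gives x1 = 2, x2 = 25.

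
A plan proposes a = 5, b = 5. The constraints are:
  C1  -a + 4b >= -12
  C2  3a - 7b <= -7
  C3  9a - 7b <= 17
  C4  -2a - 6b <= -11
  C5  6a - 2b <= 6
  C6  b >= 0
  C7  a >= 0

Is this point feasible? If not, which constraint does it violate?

Constraint C5: 6a - 2b = 20, which is not ≤ 6. All other constraints are satisfied.

not feasible — violates C5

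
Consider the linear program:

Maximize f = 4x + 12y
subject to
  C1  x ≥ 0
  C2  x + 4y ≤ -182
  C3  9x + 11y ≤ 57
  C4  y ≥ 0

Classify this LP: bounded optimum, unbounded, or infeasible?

infeasible

The boundaries x = 0 and x + 4y = -182 meet at (0, -91/2), but that point violates y ≥ 0. Every candidate vertex is excluded by some other constraint, so the feasible region is empty.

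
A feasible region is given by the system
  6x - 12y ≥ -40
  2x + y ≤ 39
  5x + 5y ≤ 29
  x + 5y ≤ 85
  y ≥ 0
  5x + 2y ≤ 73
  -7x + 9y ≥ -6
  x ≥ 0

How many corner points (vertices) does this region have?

Intersecting each pair of boundary lines and keeping only the points that satisfy every inequality leaves:
  (74/45, 187/45)
  (0, 10/3)
  (291/80, 173/80)
  (6/7, 0)
  (0, 0)

5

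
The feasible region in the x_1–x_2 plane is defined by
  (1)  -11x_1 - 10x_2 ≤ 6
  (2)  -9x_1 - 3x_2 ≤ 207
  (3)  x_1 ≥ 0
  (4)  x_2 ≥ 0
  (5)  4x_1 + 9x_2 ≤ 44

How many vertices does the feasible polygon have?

Of the 10 pairwise boundary intersections, those satisfying every inequality are:
  (0, 0)
  (0, 44/9)
  (11, 0)

3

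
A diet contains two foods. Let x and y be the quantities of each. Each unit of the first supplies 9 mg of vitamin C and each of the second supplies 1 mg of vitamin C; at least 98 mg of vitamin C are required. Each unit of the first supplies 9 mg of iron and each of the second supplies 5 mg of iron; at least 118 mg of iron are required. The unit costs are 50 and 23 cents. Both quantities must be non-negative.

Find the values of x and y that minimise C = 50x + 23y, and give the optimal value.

x = 31/3, y = 5, minimum C = 1895/3

The feasible region is unbounded (it extends along (0, 1), (1, 0)), but C strictly increases along every unbounded feasible direction, so there is no improving ray and the minimum is attained at a vertex.

The optimum lies where 9x + y = 98 and 9x + 5y = 118.
Solving simultaneously gives x = 31/3, y = 5.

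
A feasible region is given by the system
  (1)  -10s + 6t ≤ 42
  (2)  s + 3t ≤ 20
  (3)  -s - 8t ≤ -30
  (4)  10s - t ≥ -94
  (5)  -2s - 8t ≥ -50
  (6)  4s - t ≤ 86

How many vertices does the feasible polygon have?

4

Of the 15 pairwise boundary intersections, those satisfying every inequality are:
  (-78/43, 171/43)
  (-9/23, 146/23)
  (14, 2)
  (5, 5)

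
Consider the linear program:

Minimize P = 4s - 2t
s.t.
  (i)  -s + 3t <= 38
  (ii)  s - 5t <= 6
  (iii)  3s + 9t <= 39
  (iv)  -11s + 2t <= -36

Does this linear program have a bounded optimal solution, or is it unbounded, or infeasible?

Vertices and P = 4s - 2t:
  (83/8, 7/8) → P = 159/4
  (168/53, -30/53) → P = 732/53
  (134/35, 107/35) → P = 46/5
The feasible region has finitely many vertices and no improving ray; the minimum is 46/5 at (134/35, 107/35).

bounded optimum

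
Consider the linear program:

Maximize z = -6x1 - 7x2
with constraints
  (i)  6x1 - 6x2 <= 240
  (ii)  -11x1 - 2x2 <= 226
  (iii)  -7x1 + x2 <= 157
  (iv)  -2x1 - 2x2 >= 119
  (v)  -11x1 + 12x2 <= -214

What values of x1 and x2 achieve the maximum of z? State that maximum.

Vertices and z = -6x1 - 7x2:
  (-146/13, -666/13) → z = 426
  (-39/4, -199/4) → z = 1627/4
  (-107/9, -857/18) → z = 7283/18

x1 = -146/13, x2 = -666/13, maximum z = 426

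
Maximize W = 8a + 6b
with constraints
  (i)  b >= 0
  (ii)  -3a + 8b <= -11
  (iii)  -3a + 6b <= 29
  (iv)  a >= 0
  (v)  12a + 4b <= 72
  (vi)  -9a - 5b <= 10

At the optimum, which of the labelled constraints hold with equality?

Feasible corners and W = 8a + 6b:
  (11/3, 0) → W = 88/3
  (6, 0) → W = 48
  (155/27, 7/9) → W = 1366/27

The maximum is at (155/27, 7/9). Substituting into each constraint, equality holds for (ii) and (v); the remaining constraints have slack.

(ii) and (v)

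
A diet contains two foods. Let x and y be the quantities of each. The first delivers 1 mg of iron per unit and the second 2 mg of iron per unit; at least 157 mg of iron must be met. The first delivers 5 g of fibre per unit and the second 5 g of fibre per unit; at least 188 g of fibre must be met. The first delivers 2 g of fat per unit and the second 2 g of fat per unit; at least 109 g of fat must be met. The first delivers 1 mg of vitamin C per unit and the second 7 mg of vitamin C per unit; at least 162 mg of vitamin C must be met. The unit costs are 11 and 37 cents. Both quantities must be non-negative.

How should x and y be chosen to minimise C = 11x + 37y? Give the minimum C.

The feasible region is unbounded (it extends along (0, 1), (1, 0)), but C strictly increases along every unbounded feasible direction, so there is no improving ray and the minimum is attained at a vertex.

The optimum lies where x + 2y = 157 and x + 7y = 162.
Solving simultaneously gives x = 155, y = 1.

x = 155, y = 1, minimum C = 1742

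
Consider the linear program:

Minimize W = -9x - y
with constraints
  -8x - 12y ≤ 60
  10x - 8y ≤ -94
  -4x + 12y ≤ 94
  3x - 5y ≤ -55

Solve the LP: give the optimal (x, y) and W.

x = -95/8, y = 31/8, minimum W = 103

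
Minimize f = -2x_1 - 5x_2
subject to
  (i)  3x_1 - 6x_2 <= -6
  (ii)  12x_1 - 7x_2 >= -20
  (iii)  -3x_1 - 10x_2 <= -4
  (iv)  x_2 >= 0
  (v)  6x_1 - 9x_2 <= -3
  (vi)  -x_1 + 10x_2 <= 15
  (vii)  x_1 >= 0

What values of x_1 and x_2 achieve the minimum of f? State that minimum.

Extreme points and f = -2x_1 - 5x_2:
  (5/4, 13/8) → f = -85/8
  (0, 1) → f = -5
  (0, 3/2) → f = -15/2

The optimum lies where 3x_1 - 6x_2 = -6 and -x_1 + 10x_2 = 15.
Solving simultaneously gives x_1 = 5/4, x_2 = 13/8.

x_1 = 5/4, x_2 = 13/8, minimum f = -85/8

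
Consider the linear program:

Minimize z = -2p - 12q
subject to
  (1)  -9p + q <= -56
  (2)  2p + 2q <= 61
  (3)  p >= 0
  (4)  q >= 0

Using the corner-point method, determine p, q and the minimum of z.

Extreme points and z = -2p - 12q:
  (173/20, 437/20) → z = -559/2
  (56/9, 0) → z = -112/9
  (61/2, 0) → z = -61

p = 173/20, q = 437/20, minimum z = -559/2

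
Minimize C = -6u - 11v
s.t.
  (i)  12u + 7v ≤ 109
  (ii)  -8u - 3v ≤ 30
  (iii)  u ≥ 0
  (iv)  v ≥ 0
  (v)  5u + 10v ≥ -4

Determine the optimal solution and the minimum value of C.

Corner points and C = -6u - 11v:
  (0, 109/7) → C = -1199/7
  (109/12, 0) → C = -109/2
  (0, 0) → C = 0

At the optimal vertex, 12u + 7v = 109 and u = 0.
Solving simultaneously gives u = 0, v = 109/7.

u = 0, v = 109/7, minimum C = -1199/7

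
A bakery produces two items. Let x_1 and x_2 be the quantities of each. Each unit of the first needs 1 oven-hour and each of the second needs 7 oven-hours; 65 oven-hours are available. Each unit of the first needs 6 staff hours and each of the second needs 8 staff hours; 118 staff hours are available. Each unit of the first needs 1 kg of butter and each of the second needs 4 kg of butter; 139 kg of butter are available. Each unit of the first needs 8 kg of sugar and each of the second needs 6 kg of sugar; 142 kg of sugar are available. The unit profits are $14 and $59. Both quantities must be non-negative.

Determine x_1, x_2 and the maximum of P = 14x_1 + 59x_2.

x_1 = 9, x_2 = 8, maximum P = 598

Extreme points and P = 14x_1 + 59x_2:
  (0, 0) → P = 0
  (0, 65/7) → P = 3835/7
  (71/4, 0) → P = 497/2
  (9, 8) → P = 598
  (107/7, 23/7) → P = 2855/7

The binding constraints are x_1 + 7x_2 = 65 and 6x_1 + 8x_2 = 118.
Solving simultaneously gives x_1 = 9, x_2 = 8.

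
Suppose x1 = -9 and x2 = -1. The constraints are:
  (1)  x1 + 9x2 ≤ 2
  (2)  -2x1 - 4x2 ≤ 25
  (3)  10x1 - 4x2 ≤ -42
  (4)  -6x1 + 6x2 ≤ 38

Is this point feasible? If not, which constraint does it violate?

not feasible — violates (4)

Constraint (4): -6x1 + 6x2 = 48, which is not ≤ 38. All other constraints are satisfied.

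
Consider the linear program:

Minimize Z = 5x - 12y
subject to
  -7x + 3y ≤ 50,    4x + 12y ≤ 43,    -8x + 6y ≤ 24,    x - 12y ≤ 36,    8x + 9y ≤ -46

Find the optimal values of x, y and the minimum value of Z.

Vertices and Z = 5x - 12y:
  (-28/5, -52/15) → Z = 68/5
  (-41/10, -22/15) → Z = -29/10
  (-76/35, -334/105) → Z = 956/35

x = -41/10, y = -22/15, minimum Z = -29/10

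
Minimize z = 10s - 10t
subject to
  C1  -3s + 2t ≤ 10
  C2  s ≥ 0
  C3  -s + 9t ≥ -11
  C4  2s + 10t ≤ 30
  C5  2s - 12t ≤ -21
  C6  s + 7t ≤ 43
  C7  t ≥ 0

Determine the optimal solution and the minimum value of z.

s = 0, t = 3, minimum z = -30

Corner points and z = 10s - 10t:
  (0, 3) → z = -30
  (0, 7/4) → z = -35/2
  (75/22, 51/22) → z = 120/11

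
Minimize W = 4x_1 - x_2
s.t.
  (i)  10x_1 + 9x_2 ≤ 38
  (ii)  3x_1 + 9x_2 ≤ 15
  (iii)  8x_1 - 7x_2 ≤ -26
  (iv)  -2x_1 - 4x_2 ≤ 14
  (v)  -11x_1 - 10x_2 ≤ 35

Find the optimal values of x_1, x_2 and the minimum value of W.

x_1 = -155/23, x_2 = 90/23, minimum W = -710/23

Vertices and W = 4x_1 - x_2:
  (-43/31, 66/31) → W = -238/31
  (-155/23, 90/23) → W = -710/23
  (-505/157, 6/157) → W = -2026/157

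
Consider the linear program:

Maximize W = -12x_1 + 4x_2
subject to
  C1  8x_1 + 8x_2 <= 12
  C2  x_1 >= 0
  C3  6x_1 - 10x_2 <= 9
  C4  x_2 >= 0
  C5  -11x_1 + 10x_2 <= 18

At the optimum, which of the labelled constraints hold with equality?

Feasible corners and W = -12x_1 + 4x_2:
  (0, 3/2) → W = 6
  (3/2, 0) → W = -18
  (0, 0) → W = 0

The maximum is at (0, 3/2). Substituting into each constraint, equality holds for C1 and C2; the remaining constraints have slack.

C1 and C2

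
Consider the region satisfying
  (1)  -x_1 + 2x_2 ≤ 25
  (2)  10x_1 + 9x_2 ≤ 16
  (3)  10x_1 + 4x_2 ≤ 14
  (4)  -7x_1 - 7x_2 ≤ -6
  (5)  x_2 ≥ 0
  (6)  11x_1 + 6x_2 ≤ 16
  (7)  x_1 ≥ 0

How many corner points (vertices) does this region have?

Intersecting each pair of boundary lines and keeping only the points that satisfy every inequality leaves:
  (16/13, 16/39)
  (0, 16/9)
  (7/5, 0)
  (5/4, 3/8)
  (6/7, 0)
  (0, 6/7)

6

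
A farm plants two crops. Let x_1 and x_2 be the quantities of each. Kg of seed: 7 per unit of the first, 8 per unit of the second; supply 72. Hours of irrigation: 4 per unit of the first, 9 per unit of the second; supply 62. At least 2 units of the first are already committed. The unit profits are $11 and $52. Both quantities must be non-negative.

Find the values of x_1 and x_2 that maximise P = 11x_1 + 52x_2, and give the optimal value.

x_1 = 2, x_2 = 6, maximum P = 334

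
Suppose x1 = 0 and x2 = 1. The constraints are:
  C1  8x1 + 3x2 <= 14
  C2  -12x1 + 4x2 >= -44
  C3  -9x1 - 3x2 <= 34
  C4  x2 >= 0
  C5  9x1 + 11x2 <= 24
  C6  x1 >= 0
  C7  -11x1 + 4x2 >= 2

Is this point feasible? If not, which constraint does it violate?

C1: 3 ≤ 14 ✓
C2: 4 ≥ -44 ✓
C3: -3 ≤ 34 ✓
C4: 1 ≥ 0 ✓
C5: 11 ≤ 24 ✓
C6: 0 ≥ 0 ✓
C7: 4 ≥ 2 ✓

feasible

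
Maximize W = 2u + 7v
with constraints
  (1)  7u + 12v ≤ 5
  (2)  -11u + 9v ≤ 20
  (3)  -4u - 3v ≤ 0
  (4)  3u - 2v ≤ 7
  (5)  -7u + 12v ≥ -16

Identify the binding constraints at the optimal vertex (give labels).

(1) and (3)

Vertices and W = 2u + 7v:
  (-5/9, 20/27) → W = 110/27
  (3/2, -11/24) → W = -5/24
  (16/23, -64/69) → W = -352/69

The maximum is at (-5/9, 20/27). Substituting into each constraint, equality holds for (1) and (3); the remaining constraints have slack.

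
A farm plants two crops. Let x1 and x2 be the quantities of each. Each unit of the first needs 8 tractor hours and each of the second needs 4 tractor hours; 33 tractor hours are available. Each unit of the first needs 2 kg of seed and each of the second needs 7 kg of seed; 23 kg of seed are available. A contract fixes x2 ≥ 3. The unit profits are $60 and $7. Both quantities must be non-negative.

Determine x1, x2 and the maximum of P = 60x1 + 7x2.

x1 = 1, x2 = 3, maximum P = 81

Feasible corners and P = 60x1 + 7x2:
  (0, 23/7) → P = 23
  (0, 3) → P = 21
  (1, 3) → P = 81

The binding constraints are 2x1 + 7x2 = 23 and x2 = 3.
Solving simultaneously gives x1 = 1, x2 = 3.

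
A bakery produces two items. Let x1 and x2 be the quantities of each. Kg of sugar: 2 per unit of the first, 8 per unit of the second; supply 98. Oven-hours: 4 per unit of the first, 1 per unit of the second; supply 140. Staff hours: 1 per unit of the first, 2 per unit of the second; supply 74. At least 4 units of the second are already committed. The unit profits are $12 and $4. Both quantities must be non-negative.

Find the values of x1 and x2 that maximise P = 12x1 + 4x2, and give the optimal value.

x1 = 33, x2 = 4, maximum P = 412

Corner points and P = 12x1 + 4x2:
  (0, 49/4) → P = 49
  (0, 4) → P = 16
  (33, 4) → P = 412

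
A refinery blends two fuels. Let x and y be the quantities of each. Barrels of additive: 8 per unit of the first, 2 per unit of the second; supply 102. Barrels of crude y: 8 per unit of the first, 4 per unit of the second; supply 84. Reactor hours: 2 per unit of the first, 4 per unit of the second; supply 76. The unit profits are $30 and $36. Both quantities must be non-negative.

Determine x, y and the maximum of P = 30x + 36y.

Feasible corners and P = 30x + 36y:
  (0, 0) → P = 0
  (0, 19) → P = 684
  (21/2, 0) → P = 315
  (4/3, 55/3) → P = 700

The binding constraints are 8x + 4y = 84 and 2x + 4y = 76.
Solving simultaneously gives x = 4/3, y = 55/3.

x = 4/3, y = 55/3, maximum P = 700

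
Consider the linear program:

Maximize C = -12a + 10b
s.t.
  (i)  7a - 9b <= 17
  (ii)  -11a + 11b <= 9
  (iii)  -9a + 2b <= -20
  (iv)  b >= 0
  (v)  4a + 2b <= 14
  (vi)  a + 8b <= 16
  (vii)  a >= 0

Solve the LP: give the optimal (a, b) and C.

Corner points and C = -12a + 10b:
  (17/7, 0) → C = -204/7
  (16/5, 3/5) → C = -162/5
  (20/9, 0) → C = -80/3
  (96/37, 62/37) → C = -532/37
  (8/3, 5/3) → C = -46/3

a = 96/37, b = 62/37, maximum C = -532/37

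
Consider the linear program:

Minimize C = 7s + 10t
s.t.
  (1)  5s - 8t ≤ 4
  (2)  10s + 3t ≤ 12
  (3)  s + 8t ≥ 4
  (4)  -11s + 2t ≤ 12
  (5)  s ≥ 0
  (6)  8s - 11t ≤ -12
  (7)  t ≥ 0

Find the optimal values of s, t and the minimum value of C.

s = 0, t = 12/11, minimum C = 120/11

Corner points and C = 7s + 10t:
  (0, 4) → C = 40
  (48/67, 108/67) → C = 1416/67
  (0, 12/11) → C = 120/11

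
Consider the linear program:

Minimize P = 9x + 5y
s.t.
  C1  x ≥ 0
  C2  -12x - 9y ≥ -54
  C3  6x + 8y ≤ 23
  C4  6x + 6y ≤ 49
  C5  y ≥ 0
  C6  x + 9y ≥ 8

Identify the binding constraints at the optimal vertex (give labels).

Feasible corners and P = 9x + 5y:
  (0, 23/8) → P = 115/8
  (0, 8/9) → P = 40/9
  (143/46, 25/46) → P = 706/23

The minimum is at (0, 8/9). Substituting into each constraint, equality holds for C1 and C6; the remaining constraints have slack.

C1 and C6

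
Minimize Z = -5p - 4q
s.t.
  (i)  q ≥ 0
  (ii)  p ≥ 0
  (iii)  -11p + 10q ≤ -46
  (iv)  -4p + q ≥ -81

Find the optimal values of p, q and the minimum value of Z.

p = 764/29, q = 707/29, minimum Z = -6648/29

Feasible corners and Z = -5p - 4q:
  (46/11, 0) → Z = -230/11
  (81/4, 0) → Z = -405/4
  (764/29, 707/29) → Z = -6648/29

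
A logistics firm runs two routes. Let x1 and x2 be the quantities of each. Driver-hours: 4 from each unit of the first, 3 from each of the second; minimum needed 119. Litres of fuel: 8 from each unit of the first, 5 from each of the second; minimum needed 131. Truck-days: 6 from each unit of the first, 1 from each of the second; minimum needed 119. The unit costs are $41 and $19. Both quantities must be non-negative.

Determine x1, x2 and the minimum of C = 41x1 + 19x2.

The feasible region is unbounded (it extends along (0, 1), (1, 0)), but C strictly increases along every unbounded feasible direction, so there is no improving ray and the minimum is attained at a vertex.

x1 = 17, x2 = 17, minimum C = 1020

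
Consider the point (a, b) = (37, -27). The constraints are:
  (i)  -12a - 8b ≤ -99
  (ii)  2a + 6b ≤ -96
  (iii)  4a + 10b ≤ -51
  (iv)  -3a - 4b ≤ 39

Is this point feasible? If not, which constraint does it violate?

Constraint (ii): 2a + 6b = -88, which is not ≤ -96. All other constraints are satisfied.

not feasible — violates (ii)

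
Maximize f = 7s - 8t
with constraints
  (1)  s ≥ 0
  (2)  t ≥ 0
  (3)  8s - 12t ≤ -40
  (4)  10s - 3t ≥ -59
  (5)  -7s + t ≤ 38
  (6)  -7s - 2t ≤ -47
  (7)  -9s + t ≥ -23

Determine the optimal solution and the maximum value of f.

s = 93/25, t = 262/25, maximum f = -289/5

Feasible corners and f = 7s - 8t:
  (23/41, 883/41) → f = -6903/41
  (128/17, 761/17) → f = -5192/17
  (93/25, 262/25) → f = -289/5

The binding constraints are -7s - 2t = -47 and -9s + t = -23.
Solving simultaneously gives s = 93/25, t = 262/25.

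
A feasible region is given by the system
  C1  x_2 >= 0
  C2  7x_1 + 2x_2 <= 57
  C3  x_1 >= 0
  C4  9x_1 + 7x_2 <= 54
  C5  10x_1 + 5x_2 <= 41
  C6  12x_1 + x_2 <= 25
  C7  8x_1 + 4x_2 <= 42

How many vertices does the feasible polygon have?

Pairwise boundary intersections that survive every other constraint:
  (0, 0)
  (25/12, 0)
  (0, 54/7)
  (17/25, 171/25)
  (42/25, 121/25)

5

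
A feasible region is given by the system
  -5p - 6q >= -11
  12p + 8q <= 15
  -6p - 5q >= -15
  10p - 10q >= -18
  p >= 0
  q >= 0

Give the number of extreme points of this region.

Pairwise boundary intersections that survive every other constraint:
  (1/16, 57/32)
  (1/55, 20/11)
  (5/4, 0)
  (0, 9/5)
  (0, 0)

5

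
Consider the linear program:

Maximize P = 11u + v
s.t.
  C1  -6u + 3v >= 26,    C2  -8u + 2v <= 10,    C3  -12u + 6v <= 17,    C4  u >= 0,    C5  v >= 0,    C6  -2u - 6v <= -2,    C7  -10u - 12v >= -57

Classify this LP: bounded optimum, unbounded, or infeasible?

Constraints -6u + 3v ≥ 26 and -12u + 6v ≤ 17 have parallel boundaries but demand opposite sides — no point can satisfy both, so the region is empty.

infeasible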